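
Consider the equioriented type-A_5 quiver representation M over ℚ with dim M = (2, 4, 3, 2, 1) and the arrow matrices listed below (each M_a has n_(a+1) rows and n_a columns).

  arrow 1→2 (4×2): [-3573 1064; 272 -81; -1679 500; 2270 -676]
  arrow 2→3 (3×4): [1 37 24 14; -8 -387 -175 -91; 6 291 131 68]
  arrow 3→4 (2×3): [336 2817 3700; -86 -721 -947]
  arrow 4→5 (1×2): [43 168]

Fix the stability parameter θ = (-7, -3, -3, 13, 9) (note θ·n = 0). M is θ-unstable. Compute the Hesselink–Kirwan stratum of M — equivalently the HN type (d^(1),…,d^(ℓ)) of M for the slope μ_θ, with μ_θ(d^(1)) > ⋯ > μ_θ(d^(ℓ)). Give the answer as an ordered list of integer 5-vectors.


Interval decomposition of M: I[1,2], I[1,5], I[2,3], I[2,4].
HN type (ℓ=4): μ^(1)=13; μ^(2)=11; μ^(3)=-3; μ^(4)=-7

((0, 0, 0, 1, 0); (0, 0, 0, 1, 1); (0, 4, 3, 0, 0); (2, 0, 0, 0, 0))


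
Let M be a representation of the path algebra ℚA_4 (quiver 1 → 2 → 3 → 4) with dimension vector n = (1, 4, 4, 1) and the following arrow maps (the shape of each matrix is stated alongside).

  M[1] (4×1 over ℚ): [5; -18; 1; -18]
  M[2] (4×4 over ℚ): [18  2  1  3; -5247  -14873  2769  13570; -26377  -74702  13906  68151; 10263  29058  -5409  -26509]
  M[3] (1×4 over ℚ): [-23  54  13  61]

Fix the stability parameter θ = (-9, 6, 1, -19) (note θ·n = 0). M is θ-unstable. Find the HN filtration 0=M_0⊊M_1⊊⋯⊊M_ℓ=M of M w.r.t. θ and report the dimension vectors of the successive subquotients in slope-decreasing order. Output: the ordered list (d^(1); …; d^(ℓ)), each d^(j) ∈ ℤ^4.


Interval decomposition of M: I[1,3], I[2,3]^2, I[2,4].
HN type (ℓ=3): μ^(1)=7/2; μ^(2)=-4; μ^(3)=-9

((0, 3, 3, 0); (0, 1, 1, 1); (1, 0, 0, 0))


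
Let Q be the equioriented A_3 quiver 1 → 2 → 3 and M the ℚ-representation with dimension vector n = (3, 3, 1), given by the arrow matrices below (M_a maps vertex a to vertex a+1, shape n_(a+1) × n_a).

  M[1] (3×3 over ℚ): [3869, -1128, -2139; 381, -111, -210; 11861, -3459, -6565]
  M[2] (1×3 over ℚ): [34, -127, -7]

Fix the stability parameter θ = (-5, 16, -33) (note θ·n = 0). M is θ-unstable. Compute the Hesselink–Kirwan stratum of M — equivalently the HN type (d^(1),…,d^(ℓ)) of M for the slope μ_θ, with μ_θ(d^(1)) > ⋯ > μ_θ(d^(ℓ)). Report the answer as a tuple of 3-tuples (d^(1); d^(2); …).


Interval decomposition of M: I[1,2]^2, I[1,3].
HN type (ℓ=3): μ^(1)=16; μ^(2)=-5; μ^(3)=-22/3

((0, 2, 0); (2, 0, 0); (1, 1, 1))


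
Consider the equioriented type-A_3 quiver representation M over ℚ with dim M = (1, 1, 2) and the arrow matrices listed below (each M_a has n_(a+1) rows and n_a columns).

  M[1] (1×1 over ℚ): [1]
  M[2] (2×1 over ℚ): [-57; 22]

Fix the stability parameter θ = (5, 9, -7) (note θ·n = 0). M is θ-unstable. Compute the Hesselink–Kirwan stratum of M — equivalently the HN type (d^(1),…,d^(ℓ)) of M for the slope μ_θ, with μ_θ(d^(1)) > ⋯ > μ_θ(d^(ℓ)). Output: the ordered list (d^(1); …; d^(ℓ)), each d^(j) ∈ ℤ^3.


Via rank(M_{q-1}∘⋯∘M_p): M ≅ I[1,3], I[3,3].
μ_θ-semistable layers: μ^(1)=7/3; μ^(2)=-7

((1, 1, 1); (0, 0, 1))


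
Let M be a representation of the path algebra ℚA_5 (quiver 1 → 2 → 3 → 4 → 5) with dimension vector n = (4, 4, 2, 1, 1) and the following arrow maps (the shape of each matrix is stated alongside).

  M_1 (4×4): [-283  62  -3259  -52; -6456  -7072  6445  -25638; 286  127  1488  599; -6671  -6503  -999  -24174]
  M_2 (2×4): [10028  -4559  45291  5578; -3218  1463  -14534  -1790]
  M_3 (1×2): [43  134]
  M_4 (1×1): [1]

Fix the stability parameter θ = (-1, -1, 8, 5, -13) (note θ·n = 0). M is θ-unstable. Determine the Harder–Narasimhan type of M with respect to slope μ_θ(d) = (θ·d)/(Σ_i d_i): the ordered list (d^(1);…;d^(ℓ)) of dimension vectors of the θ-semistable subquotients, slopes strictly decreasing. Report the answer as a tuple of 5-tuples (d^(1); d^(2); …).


Via rank(M_{q-1}∘⋯∘M_p): M ≅ I[1,2]^2, I[1,3], I[1,5].
μ_θ-semistable layers: μ^(1)=8; μ^(2)=0; μ^(3)=-1

((0, 0, 1, 0, 0); (0, 0, 1, 1, 1); (4, 4, 0, 0, 0))


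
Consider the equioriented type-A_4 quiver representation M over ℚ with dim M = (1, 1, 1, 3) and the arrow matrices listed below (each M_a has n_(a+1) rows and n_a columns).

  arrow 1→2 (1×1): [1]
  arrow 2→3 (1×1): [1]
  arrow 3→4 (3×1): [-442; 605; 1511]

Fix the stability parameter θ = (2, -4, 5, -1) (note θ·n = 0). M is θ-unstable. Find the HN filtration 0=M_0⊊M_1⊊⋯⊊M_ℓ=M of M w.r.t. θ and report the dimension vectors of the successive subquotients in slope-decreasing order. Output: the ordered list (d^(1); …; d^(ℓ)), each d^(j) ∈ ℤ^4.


Via rank(M_{q-1}∘⋯∘M_p): M ≅ I[1,4], I[4,4]^2.
μ_θ-semistable layers: μ^(1)=2; μ^(2)=-1

((0, 0, 1, 1); (1, 1, 0, 2))


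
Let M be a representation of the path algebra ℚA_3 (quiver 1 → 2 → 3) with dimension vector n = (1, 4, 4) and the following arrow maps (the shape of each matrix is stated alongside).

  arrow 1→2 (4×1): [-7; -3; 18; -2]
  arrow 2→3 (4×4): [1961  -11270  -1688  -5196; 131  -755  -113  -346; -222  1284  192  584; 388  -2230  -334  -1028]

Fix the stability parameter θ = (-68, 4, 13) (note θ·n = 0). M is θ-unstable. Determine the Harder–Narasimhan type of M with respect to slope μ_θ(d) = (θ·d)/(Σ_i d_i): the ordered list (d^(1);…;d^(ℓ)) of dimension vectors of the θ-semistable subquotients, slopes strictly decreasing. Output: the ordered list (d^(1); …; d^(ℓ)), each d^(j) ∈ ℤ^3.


Interval decomposition of M: I[1,3], I[2,2]^2, I[2,3], I[3,3]^2.
HN type (ℓ=3): μ^(1)=13; μ^(2)=4; μ^(3)=-68

((0, 0, 4); (0, 4, 0); (1, 0, 0))


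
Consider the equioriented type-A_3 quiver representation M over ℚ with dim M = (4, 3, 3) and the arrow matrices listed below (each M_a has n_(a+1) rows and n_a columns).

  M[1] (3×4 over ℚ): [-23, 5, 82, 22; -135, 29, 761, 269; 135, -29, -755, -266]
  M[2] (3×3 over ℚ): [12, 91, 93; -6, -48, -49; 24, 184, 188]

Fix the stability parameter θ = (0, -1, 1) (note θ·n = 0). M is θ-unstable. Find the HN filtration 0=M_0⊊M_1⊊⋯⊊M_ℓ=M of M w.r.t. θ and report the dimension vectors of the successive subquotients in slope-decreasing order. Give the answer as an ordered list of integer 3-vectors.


Barcode: M ≅ I[1,1], I[1,2], I[1,3]^2, I[3,3]. HN layers by μ_θ (3 steps, strictly decreasing):
  μ^(1)=1; μ^(2)=0; μ^(3)=-1/2

((0, 0, 3); (1, 0, 0); (3, 3, 0))


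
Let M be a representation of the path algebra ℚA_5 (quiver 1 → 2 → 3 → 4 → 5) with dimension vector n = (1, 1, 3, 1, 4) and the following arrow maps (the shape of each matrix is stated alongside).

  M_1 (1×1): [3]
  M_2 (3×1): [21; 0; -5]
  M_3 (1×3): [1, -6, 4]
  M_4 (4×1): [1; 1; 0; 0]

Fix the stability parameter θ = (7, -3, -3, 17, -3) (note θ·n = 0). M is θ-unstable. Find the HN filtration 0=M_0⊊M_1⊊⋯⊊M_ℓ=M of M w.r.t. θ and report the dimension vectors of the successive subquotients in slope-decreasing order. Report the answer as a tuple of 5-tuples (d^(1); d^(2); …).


Via rank(M_{q-1}∘⋯∘M_p): M ≅ I[1,5], I[3,3]^2, I[5,5]^3.
μ_θ-semistable layers: μ^(1)=7; μ^(2)=1/3; μ^(3)=-3

((0, 0, 0, 1, 1); (1, 1, 1, 0, 0); (0, 0, 2, 0, 3))


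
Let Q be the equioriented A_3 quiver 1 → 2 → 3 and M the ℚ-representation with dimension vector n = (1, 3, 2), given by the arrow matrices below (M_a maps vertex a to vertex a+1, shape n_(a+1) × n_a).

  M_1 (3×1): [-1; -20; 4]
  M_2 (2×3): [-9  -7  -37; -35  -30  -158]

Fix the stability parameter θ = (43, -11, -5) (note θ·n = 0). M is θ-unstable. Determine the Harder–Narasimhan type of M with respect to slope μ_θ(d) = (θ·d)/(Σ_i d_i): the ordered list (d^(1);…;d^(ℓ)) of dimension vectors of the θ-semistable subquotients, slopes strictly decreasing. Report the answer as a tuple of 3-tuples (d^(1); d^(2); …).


Barcode: M ≅ I[1,3], I[2,2], I[2,3]. HN layers by μ_θ (3 steps, strictly decreasing):
  μ^(1)=9; μ^(2)=-5; μ^(3)=-11

((1, 1, 1); (0, 0, 1); (0, 2, 0))


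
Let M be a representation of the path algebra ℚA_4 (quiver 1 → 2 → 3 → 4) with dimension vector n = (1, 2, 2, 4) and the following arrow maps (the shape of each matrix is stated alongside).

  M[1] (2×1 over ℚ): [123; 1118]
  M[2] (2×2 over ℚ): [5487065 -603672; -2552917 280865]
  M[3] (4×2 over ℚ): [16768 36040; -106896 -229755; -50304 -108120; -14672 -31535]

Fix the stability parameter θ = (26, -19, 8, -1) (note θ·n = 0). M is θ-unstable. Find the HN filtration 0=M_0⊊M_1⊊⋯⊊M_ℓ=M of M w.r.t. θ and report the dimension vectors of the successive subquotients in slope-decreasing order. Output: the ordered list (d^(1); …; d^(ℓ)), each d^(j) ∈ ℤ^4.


Interval decomposition of M: I[1,4], I[2,3], I[4,4]^3.
HN type (ℓ=4): μ^(1)=8; μ^(2)=7/2; μ^(3)=-1; μ^(4)=-19

((0, 0, 1, 0); (1, 1, 1, 1); (0, 0, 0, 3); (0, 1, 0, 0))


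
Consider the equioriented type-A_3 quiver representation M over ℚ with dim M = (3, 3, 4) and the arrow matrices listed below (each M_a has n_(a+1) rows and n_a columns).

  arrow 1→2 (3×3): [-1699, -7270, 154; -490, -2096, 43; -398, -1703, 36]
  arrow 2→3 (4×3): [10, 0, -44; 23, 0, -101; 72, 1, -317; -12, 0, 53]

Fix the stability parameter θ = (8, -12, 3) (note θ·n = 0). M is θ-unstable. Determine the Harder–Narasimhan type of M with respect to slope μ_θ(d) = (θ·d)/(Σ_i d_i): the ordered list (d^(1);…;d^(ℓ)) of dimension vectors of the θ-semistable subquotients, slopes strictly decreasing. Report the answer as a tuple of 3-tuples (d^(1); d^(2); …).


Barcode: M ≅ I[1,3]^3, I[3,3]. HN layers by μ_θ (2 steps, strictly decreasing):
  μ^(1)=3; μ^(2)=-2

((0, 0, 4); (3, 3, 0))


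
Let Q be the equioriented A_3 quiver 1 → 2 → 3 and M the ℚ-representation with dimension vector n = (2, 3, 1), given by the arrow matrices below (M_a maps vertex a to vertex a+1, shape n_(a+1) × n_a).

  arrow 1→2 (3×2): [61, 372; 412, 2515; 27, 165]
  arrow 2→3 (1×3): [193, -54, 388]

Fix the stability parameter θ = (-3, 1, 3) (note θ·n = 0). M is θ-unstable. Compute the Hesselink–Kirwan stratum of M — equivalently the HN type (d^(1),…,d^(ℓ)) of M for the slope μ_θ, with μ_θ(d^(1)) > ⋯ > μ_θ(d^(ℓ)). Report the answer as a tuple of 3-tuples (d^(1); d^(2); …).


Via rank(M_{q-1}∘⋯∘M_p): M ≅ I[1,2], I[1,3], I[2,2].
μ_θ-semistable layers: μ^(1)=3; μ^(2)=1; μ^(3)=-3

((0, 0, 1); (0, 3, 0); (2, 0, 0))


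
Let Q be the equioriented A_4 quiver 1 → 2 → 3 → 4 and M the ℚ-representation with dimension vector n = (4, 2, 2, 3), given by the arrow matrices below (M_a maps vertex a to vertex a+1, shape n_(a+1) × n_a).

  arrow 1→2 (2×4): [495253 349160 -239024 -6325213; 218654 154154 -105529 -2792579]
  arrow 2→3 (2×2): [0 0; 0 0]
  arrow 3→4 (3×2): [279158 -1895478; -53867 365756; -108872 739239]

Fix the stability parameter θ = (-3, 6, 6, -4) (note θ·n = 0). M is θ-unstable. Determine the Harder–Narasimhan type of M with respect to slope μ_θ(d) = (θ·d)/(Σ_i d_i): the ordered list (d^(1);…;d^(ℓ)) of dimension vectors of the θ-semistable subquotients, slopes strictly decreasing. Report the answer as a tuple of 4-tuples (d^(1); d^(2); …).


Interval decomposition of M: I[1,1]^2, I[1,2]^2, I[3,4]^2, I[4,4].
HN type (ℓ=4): μ^(1)=6; μ^(2)=1; μ^(3)=-3; μ^(4)=-4

((0, 2, 0, 0); (0, 0, 2, 2); (4, 0, 0, 0); (0, 0, 0, 1))


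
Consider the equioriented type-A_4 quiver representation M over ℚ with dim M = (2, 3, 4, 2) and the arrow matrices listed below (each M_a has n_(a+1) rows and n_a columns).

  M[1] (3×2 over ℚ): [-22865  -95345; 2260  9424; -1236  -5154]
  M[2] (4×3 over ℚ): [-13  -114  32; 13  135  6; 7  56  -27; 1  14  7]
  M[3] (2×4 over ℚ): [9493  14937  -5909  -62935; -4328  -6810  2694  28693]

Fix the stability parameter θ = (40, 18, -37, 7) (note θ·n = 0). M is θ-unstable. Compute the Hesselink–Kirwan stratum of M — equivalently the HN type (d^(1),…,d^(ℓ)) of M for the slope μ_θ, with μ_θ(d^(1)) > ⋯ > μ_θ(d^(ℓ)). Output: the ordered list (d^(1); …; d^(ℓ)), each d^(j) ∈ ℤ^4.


Interval decomposition of M: I[1,3], I[1,4], I[2,4], I[3,3].
HN type (ℓ=3): μ^(1)=7; μ^(2)=-19/2; μ^(3)=-37

((2, 2, 2, 2); (0, 1, 1, 0); (0, 0, 1, 0))


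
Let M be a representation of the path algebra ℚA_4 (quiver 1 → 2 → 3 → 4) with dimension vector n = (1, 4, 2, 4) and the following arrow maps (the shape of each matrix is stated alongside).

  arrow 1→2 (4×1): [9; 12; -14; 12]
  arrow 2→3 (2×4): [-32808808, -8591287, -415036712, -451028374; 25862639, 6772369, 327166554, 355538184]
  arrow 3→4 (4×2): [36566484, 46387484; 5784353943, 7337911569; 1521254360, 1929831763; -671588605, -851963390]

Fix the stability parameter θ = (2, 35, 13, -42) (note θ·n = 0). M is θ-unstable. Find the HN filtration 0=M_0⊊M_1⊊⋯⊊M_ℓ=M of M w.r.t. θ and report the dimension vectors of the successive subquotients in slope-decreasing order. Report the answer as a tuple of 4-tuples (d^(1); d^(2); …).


Via rank(M_{q-1}∘⋯∘M_p): M ≅ I[1,4], I[2,2]^2, I[2,4], I[4,4]^2.
μ_θ-semistable layers: μ^(1)=35; μ^(2)=2; μ^(3)=-42

((0, 2, 0, 0); (1, 2, 2, 2); (0, 0, 0, 2))


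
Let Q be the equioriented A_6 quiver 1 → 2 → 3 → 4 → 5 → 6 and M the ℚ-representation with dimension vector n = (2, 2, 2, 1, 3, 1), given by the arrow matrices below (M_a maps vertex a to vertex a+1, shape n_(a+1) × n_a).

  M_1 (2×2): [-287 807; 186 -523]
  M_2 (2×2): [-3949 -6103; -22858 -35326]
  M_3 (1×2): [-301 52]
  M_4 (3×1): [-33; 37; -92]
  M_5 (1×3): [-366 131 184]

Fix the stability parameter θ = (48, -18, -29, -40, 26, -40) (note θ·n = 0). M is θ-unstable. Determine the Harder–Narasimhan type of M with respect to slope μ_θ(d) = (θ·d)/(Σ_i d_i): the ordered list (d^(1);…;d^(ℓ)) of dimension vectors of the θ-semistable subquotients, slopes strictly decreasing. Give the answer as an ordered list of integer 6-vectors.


Interval decomposition of M: I[1,2], I[1,6], I[3,3], I[5,5]^2.
HN type (ℓ=5): μ^(1)=26; μ^(2)=15; μ^(3)=-7; μ^(4)=-39/4; μ^(5)=-29

((0, 0, 0, 0, 2, 0); (1, 1, 0, 0, 0, 0); (0, 0, 0, 0, 1, 1); (1, 1, 1, 1, 0, 0); (0, 0, 1, 0, 0, 0))


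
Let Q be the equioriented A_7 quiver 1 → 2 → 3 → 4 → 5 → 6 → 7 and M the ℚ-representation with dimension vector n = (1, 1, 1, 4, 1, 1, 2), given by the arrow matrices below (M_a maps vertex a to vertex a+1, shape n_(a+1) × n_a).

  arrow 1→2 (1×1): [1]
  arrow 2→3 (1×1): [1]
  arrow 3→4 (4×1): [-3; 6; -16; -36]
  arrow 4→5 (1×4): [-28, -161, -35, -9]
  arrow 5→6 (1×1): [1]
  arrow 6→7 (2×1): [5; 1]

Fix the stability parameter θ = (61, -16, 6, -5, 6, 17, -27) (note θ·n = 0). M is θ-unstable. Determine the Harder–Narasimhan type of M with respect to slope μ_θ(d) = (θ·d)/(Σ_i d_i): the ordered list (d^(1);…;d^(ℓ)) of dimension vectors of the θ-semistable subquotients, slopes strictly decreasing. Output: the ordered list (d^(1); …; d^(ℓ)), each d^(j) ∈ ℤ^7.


Interval decomposition of M: I[1,7], I[4,4]^3, I[7,7].
HN type (ℓ=3): μ^(1)=6; μ^(2)=-5; μ^(3)=-27

((1, 1, 1, 1, 1, 1, 1); (0, 0, 0, 3, 0, 0, 0); (0, 0, 0, 0, 0, 0, 1))


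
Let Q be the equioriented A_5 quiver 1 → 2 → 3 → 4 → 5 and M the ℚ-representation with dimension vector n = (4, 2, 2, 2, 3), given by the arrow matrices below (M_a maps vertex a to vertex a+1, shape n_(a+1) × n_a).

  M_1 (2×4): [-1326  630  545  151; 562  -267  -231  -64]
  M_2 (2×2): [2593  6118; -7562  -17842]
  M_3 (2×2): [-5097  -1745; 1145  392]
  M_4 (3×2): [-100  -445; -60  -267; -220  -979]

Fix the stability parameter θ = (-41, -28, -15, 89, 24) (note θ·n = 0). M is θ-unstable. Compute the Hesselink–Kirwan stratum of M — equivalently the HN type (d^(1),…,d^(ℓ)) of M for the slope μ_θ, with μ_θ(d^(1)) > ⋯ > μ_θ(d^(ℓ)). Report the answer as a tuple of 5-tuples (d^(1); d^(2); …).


Barcode: M ≅ I[1,1]^2, I[1,4], I[1,5], I[5,5]^2. HN layers by μ_θ (6 steps, strictly decreasing):
  μ^(1)=89; μ^(2)=113/2; μ^(3)=24; μ^(4)=-15; μ^(5)=-28; μ^(6)=-41

((0, 0, 0, 1, 0); (0, 0, 0, 1, 1); (0, 0, 0, 0, 2); (0, 0, 2, 0, 0); (0, 2, 0, 0, 0); (4, 0, 0, 0, 0))


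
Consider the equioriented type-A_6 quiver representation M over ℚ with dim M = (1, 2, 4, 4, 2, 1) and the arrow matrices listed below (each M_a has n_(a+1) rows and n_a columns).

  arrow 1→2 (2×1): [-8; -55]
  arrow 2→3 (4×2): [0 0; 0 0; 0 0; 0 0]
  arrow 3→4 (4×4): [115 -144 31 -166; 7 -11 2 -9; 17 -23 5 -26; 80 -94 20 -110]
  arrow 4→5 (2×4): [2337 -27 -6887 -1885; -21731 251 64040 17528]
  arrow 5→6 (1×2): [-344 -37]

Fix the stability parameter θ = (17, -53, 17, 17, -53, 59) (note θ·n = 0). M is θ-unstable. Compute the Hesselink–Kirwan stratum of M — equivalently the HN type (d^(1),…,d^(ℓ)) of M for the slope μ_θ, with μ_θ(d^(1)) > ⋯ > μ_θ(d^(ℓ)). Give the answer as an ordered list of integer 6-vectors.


Barcode: M ≅ I[1,2], I[2,2], I[3,4]^2, I[3,5], I[3,6]. HN layers by μ_θ (5 steps, strictly decreasing):
  μ^(1)=59; μ^(2)=17; μ^(3)=-19/3; μ^(4)=-18; μ^(5)=-53

((0, 0, 0, 0, 0, 1); (0, 0, 2, 2, 0, 0); (0, 0, 2, 2, 2, 0); (1, 1, 0, 0, 0, 0); (0, 1, 0, 0, 0, 0))


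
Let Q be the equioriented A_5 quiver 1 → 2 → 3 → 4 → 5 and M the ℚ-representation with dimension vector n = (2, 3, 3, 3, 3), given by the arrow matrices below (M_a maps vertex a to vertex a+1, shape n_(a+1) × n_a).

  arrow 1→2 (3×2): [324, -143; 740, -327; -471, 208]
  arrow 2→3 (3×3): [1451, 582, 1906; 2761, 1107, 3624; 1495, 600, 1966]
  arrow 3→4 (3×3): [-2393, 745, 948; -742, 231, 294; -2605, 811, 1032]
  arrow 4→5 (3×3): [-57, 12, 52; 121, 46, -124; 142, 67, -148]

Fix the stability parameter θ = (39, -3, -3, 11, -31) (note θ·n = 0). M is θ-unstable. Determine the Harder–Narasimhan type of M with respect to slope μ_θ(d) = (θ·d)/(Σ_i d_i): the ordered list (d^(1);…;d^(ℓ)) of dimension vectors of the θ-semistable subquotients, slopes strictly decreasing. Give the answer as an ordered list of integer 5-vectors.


Barcode: M ≅ I[1,2], I[1,5], I[2,5], I[3,3], I[4,4], I[5,5]. HN layers by μ_θ (6 steps, strictly decreasing):
  μ^(1)=18; μ^(2)=11; μ^(3)=13/5; μ^(4)=-3; μ^(5)=-13/2; μ^(6)=-31

((1, 1, 0, 0, 0); (0, 0, 0, 1, 0); (1, 1, 1, 1, 1); (0, 0, 1, 0, 0); (0, 1, 1, 1, 1); (0, 0, 0, 0, 1))


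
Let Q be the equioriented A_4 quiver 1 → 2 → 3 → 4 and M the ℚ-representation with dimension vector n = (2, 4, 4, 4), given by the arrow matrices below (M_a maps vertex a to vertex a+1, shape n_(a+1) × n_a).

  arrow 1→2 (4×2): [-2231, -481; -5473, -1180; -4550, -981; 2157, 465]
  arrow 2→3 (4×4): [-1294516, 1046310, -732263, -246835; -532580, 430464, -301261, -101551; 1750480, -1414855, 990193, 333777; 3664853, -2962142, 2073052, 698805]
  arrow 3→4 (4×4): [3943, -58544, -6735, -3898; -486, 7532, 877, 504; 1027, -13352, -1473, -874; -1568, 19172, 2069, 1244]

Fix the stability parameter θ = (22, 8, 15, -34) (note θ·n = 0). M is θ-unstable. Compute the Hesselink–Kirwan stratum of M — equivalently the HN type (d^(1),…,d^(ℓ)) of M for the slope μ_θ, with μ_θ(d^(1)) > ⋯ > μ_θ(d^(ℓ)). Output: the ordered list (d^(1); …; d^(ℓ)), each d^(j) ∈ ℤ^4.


Via rank(M_{q-1}∘⋯∘M_p): M ≅ I[1,4]^2, I[2,3]^2, I[4,4]^2.
μ_θ-semistable layers: μ^(1)=15; μ^(2)=8; μ^(3)=11/4; μ^(4)=-34

((0, 0, 2, 0); (0, 2, 0, 0); (2, 2, 2, 2); (0, 0, 0, 2))


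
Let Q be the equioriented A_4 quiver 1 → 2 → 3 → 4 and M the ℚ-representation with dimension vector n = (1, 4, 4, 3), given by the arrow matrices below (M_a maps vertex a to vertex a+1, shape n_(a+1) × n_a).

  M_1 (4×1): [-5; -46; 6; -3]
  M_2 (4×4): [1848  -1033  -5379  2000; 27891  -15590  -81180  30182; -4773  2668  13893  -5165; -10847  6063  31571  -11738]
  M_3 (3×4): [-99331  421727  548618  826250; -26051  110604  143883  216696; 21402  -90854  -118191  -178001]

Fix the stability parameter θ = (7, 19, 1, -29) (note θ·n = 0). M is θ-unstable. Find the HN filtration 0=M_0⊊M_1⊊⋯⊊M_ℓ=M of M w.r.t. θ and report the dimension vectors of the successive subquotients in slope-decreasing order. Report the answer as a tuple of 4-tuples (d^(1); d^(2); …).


Barcode: M ≅ I[1,4], I[2,2], I[2,4]^2, I[3,3]. HN layers by μ_θ (4 steps, strictly decreasing):
  μ^(1)=19; μ^(2)=1; μ^(3)=-1/2; μ^(4)=-3

((0, 1, 0, 0); (0, 0, 1, 0); (1, 1, 1, 1); (0, 2, 2, 2))


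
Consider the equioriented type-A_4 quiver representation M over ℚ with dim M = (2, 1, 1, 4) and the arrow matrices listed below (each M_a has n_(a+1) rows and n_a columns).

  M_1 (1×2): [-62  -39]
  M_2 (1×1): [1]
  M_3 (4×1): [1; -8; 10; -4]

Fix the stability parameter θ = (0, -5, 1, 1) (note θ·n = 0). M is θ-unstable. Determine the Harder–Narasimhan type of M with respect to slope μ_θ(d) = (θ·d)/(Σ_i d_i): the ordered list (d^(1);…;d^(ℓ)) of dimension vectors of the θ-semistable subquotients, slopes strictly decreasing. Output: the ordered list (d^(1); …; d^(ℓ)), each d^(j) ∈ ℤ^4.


Interval decomposition of M: I[1,1], I[1,4], I[4,4]^3.
HN type (ℓ=3): μ^(1)=1; μ^(2)=0; μ^(3)=-5/2

((0, 0, 1, 4); (1, 0, 0, 0); (1, 1, 0, 0))


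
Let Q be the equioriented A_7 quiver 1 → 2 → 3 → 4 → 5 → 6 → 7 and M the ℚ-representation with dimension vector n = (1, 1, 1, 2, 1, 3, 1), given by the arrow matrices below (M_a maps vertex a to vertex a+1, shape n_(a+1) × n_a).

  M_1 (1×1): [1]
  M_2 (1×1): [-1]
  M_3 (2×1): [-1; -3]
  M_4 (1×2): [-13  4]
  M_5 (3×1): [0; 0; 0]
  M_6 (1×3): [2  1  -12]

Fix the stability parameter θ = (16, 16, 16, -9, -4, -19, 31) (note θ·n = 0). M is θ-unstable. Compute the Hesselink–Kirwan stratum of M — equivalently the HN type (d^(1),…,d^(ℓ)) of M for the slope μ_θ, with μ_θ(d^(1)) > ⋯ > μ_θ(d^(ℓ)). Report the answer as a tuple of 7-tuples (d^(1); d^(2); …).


Barcode: M ≅ I[1,5], I[4,4], I[6,6]^2, I[6,7]. HN layers by μ_θ (4 steps, strictly decreasing):
  μ^(1)=31; μ^(2)=7; μ^(3)=-9; μ^(4)=-19

((0, 0, 0, 0, 0, 0, 1); (1, 1, 1, 1, 1, 0, 0); (0, 0, 0, 1, 0, 0, 0); (0, 0, 0, 0, 0, 3, 0))


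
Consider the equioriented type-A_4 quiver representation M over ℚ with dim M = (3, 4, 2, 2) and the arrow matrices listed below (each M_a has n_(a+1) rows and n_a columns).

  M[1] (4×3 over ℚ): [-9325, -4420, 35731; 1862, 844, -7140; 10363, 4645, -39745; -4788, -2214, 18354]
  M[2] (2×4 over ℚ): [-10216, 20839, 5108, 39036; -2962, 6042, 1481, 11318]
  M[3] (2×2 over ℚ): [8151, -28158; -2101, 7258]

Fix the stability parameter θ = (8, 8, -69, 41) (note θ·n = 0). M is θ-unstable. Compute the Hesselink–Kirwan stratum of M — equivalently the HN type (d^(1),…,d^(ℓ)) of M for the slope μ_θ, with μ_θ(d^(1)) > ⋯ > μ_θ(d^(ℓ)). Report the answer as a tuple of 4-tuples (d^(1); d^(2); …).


Barcode: M ≅ I[1,2], I[1,3], I[1,4], I[2,2], I[4,4]. HN layers by μ_θ (3 steps, strictly decreasing):
  μ^(1)=41; μ^(2)=8; μ^(3)=-53/3

((0, 0, 0, 2); (1, 2, 0, 0); (2, 2, 2, 0))


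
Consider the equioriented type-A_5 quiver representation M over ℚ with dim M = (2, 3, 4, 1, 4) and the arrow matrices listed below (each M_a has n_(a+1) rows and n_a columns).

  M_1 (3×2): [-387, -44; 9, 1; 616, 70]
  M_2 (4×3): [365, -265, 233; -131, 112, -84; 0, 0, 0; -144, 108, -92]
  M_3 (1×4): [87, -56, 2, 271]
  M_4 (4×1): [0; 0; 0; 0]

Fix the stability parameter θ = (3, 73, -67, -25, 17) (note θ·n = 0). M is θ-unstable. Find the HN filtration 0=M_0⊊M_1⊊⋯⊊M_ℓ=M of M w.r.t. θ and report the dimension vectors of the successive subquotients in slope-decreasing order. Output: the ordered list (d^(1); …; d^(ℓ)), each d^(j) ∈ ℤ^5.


Interval decomposition of M: I[1,3], I[1,4], I[2,2], I[3,3]^2, I[5,5]^4.
HN type (ℓ=5): μ^(1)=73; μ^(2)=17; μ^(3)=3; μ^(4)=-4; μ^(5)=-67

((0, 1, 0, 0, 0); (0, 0, 0, 0, 4); (1, 1, 1, 0, 0); (1, 1, 1, 1, 0); (0, 0, 2, 0, 0))


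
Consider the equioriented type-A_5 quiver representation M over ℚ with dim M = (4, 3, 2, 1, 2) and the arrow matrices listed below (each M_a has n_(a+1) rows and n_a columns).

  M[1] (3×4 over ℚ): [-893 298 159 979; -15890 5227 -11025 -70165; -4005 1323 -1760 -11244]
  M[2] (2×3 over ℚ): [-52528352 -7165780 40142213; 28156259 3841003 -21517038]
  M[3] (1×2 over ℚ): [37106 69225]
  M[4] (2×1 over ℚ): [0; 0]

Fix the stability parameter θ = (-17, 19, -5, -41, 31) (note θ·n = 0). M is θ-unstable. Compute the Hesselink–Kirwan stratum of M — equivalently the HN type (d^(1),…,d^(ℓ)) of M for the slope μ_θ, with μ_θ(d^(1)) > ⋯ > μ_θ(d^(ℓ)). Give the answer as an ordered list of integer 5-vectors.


Interval decomposition of M: I[1,1], I[1,2], I[1,3], I[1,4], I[5,5]^2.
HN type (ℓ=5): μ^(1)=31; μ^(2)=19; μ^(3)=7; μ^(4)=-9; μ^(5)=-17

((0, 0, 0, 0, 2); (0, 1, 0, 0, 0); (0, 1, 1, 0, 0); (0, 1, 1, 1, 0); (4, 0, 0, 0, 0))


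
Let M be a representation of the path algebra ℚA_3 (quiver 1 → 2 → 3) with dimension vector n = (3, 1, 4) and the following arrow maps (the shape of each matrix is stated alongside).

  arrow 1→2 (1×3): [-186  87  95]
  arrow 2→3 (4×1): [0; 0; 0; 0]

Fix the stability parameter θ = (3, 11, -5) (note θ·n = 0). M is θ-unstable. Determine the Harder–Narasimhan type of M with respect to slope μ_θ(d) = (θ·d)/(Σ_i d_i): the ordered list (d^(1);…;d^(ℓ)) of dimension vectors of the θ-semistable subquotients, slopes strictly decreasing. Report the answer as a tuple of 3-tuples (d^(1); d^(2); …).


Interval decomposition of M: I[1,1]^2, I[1,2], I[3,3]^4.
HN type (ℓ=3): μ^(1)=11; μ^(2)=3; μ^(3)=-5

((0, 1, 0); (3, 0, 0); (0, 0, 4))


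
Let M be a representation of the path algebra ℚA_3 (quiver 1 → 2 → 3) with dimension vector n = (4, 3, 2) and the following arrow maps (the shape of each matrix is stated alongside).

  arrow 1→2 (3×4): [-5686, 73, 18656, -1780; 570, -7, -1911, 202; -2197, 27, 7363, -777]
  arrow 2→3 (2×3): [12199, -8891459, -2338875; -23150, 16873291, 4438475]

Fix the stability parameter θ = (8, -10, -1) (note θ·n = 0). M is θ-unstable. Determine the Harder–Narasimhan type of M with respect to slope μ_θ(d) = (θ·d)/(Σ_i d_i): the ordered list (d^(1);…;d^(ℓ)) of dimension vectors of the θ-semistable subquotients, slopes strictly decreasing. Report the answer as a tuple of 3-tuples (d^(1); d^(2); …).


Via rank(M_{q-1}∘⋯∘M_p): M ≅ I[1,1], I[1,2], I[1,3]^2.
μ_θ-semistable layers: μ^(1)=8; μ^(2)=-1

((1, 0, 0); (3, 3, 2))


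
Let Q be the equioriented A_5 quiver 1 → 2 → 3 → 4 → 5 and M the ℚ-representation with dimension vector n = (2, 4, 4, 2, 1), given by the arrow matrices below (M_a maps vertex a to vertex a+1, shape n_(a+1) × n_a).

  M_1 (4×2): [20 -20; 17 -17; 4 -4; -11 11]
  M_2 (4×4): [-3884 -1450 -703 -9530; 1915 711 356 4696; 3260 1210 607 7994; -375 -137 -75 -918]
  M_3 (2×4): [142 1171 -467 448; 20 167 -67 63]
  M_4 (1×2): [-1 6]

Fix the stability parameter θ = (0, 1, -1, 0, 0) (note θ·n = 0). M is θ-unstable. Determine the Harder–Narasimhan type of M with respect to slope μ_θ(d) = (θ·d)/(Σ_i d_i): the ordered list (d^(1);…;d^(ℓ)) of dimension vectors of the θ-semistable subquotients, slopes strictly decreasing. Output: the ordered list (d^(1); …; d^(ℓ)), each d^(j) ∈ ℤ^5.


Barcode: M ≅ I[1,1], I[1,5], I[2,2], I[2,3], I[2,4], I[3,3]. HN layers by μ_θ (3 steps, strictly decreasing):
  μ^(1)=1; μ^(2)=0; μ^(3)=-1

((0, 1, 0, 0, 0); (2, 3, 3, 2, 1); (0, 0, 1, 0, 0))


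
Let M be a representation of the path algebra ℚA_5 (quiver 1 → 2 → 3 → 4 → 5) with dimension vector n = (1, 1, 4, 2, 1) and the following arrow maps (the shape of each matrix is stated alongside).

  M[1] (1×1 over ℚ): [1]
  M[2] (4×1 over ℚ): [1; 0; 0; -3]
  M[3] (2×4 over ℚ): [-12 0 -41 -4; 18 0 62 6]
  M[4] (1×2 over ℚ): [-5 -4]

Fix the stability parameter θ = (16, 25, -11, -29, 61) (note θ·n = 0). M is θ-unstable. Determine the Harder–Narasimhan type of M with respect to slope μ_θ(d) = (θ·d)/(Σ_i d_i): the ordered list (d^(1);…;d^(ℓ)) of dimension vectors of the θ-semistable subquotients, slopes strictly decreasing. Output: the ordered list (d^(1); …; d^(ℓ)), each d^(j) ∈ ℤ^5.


Via rank(M_{q-1}∘⋯∘M_p): M ≅ I[1,3], I[3,3], I[3,4], I[3,5].
μ_θ-semistable layers: μ^(1)=61; μ^(2)=10; μ^(3)=-11; μ^(4)=-20

((0, 0, 0, 0, 1); (1, 1, 1, 0, 0); (0, 0, 1, 0, 0); (0, 0, 2, 2, 0))


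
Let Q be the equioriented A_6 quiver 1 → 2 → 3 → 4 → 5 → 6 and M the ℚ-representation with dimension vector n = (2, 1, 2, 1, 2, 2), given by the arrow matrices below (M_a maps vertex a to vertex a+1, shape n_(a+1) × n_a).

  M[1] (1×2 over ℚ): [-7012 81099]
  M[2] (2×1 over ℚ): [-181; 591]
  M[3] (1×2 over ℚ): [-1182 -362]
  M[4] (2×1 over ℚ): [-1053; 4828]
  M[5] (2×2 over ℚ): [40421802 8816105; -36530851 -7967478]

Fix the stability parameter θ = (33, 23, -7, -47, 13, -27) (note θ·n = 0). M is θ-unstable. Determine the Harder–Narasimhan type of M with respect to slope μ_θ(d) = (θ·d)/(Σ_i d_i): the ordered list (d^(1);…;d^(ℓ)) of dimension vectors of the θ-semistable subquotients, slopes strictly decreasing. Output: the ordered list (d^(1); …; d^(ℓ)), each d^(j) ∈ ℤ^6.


Via rank(M_{q-1}∘⋯∘M_p): M ≅ I[1,1], I[1,3], I[3,6], I[5,6].
μ_θ-semistable layers: μ^(1)=33; μ^(2)=49/3; μ^(3)=-7; μ^(4)=-27

((1, 0, 0, 0, 0, 0); (1, 1, 1, 0, 0, 0); (0, 0, 0, 0, 2, 2); (0, 0, 1, 1, 0, 0))


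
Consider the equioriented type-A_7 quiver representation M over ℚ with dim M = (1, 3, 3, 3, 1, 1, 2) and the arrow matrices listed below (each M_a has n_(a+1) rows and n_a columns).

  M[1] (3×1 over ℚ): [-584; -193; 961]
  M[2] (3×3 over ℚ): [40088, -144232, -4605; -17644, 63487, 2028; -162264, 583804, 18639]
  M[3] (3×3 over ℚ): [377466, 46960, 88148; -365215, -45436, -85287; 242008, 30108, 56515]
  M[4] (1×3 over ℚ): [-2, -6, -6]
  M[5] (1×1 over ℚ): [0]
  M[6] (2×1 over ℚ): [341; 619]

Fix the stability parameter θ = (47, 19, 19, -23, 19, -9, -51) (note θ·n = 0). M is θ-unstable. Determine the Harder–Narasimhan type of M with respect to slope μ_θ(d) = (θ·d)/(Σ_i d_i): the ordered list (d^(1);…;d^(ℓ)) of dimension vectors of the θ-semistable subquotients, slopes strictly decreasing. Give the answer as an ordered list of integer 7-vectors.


Barcode: M ≅ I[1,5], I[2,2], I[2,3], I[3,4], I[4,4], I[6,7], I[7,7]. HN layers by μ_θ (6 steps, strictly decreasing):
  μ^(1)=19; μ^(2)=31/2; μ^(3)=-2; μ^(4)=-23; μ^(5)=-30; μ^(6)=-51

((0, 2, 1, 0, 1, 0, 0); (1, 1, 1, 1, 0, 0, 0); (0, 0, 1, 1, 0, 0, 0); (0, 0, 0, 1, 0, 0, 0); (0, 0, 0, 0, 0, 1, 1); (0, 0, 0, 0, 0, 0, 1))


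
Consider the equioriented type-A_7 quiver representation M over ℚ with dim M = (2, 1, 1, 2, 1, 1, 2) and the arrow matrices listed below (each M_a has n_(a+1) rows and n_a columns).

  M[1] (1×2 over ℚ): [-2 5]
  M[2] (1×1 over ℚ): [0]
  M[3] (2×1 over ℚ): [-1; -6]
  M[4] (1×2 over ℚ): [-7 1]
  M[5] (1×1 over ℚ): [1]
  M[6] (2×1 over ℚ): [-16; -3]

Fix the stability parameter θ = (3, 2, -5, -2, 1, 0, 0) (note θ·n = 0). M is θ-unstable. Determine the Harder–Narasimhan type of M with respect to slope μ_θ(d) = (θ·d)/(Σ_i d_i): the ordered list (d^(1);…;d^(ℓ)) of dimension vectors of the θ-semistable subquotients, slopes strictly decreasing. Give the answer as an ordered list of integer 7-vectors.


Barcode: M ≅ I[1,1], I[1,2], I[3,7], I[4,4], I[7,7]. HN layers by μ_θ (6 steps, strictly decreasing):
  μ^(1)=3; μ^(2)=5/2; μ^(3)=1/3; μ^(4)=0; μ^(5)=-2; μ^(6)=-5

((1, 0, 0, 0, 0, 0, 0); (1, 1, 0, 0, 0, 0, 0); (0, 0, 0, 0, 1, 1, 1); (0, 0, 0, 0, 0, 0, 1); (0, 0, 0, 2, 0, 0, 0); (0, 0, 1, 0, 0, 0, 0))


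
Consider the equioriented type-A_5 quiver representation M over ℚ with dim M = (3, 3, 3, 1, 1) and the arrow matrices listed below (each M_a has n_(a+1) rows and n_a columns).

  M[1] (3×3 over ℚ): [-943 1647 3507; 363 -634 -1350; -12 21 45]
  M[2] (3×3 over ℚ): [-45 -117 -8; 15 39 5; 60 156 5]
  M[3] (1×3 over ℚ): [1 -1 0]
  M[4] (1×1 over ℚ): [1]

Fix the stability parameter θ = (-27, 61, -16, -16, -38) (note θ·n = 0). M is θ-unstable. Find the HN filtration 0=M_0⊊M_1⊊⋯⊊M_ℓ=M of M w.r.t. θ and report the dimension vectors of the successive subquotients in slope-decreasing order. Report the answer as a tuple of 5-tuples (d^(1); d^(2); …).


Barcode: M ≅ I[1,1], I[1,2], I[1,5], I[2,3], I[3,3]. HN layers by μ_θ (5 steps, strictly decreasing):
  μ^(1)=61; μ^(2)=45/2; μ^(3)=-9/4; μ^(4)=-16; μ^(5)=-27

((0, 1, 0, 0, 0); (0, 1, 1, 0, 0); (0, 1, 1, 1, 1); (0, 0, 1, 0, 0); (3, 0, 0, 0, 0))


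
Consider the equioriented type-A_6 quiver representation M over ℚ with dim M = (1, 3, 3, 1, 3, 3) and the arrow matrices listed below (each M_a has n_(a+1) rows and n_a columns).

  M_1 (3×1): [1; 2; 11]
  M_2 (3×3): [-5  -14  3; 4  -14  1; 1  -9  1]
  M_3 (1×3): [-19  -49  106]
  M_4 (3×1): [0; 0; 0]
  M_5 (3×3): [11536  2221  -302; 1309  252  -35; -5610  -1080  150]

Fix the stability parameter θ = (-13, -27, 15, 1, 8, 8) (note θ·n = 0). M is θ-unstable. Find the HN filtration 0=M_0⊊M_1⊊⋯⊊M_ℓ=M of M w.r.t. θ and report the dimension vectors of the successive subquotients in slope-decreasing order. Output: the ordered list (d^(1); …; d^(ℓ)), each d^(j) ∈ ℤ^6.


Barcode: M ≅ I[1,4], I[2,3]^2, I[5,5], I[5,6]^2, I[6,6]. HN layers by μ_θ (4 steps, strictly decreasing):
  μ^(1)=15; μ^(2)=8; μ^(3)=-20; μ^(4)=-27

((0, 0, 2, 0, 0, 0); (0, 0, 1, 1, 3, 3); (1, 1, 0, 0, 0, 0); (0, 2, 0, 0, 0, 0))


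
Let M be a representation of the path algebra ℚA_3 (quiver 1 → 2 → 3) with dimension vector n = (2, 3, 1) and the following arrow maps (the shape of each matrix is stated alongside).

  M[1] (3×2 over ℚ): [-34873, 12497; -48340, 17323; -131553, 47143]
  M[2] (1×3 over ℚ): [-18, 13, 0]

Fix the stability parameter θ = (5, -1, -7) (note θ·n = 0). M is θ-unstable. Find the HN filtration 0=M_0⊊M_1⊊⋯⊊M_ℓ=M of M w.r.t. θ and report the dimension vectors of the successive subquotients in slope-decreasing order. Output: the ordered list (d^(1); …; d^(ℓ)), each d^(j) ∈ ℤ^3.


Interval decomposition of M: I[1,2], I[1,3], I[2,2].
HN type (ℓ=2): μ^(1)=2; μ^(2)=-1

((1, 1, 0); (1, 2, 1))


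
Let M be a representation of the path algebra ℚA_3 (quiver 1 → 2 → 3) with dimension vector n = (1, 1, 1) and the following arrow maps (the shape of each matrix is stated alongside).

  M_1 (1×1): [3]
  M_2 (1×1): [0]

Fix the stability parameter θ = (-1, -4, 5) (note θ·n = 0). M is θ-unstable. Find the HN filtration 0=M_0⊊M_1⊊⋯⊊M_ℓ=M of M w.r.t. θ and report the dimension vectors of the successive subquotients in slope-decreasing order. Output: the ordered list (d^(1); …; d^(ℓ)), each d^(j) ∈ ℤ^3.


Via rank(M_{q-1}∘⋯∘M_p): M ≅ I[1,2], I[3,3].
μ_θ-semistable layers: μ^(1)=5; μ^(2)=-5/2

((0, 0, 1); (1, 1, 0))


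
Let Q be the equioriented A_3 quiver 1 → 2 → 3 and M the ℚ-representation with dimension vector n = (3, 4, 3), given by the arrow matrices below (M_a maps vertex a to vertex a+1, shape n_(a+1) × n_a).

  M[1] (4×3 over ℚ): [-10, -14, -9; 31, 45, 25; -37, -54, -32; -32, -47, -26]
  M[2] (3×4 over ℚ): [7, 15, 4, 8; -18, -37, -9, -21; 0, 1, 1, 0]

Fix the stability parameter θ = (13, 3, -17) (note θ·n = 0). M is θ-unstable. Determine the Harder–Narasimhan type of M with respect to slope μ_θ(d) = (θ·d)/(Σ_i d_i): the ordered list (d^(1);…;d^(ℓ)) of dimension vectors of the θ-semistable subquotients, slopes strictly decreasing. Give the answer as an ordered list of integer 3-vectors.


Barcode: M ≅ I[1,3]^3, I[2,2]. HN layers by μ_θ (2 steps, strictly decreasing):
  μ^(1)=3; μ^(2)=-1/3

((0, 1, 0); (3, 3, 3))


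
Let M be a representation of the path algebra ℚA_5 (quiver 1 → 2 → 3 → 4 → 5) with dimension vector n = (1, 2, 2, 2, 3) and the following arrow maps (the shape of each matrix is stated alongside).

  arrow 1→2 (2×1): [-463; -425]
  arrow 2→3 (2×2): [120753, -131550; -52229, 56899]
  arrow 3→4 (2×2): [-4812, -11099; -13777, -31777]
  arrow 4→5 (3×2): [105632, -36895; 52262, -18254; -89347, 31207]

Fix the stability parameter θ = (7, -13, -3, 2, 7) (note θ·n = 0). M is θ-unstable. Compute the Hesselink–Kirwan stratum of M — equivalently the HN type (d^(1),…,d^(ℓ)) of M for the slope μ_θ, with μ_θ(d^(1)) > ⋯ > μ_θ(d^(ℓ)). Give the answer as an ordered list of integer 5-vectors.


Interval decomposition of M: I[1,5], I[2,5], I[5,5].
HN type (ℓ=4): μ^(1)=7; μ^(2)=2; μ^(3)=-3; μ^(4)=-13

((0, 0, 0, 0, 3); (0, 0, 0, 2, 0); (1, 1, 2, 0, 0); (0, 1, 0, 0, 0))


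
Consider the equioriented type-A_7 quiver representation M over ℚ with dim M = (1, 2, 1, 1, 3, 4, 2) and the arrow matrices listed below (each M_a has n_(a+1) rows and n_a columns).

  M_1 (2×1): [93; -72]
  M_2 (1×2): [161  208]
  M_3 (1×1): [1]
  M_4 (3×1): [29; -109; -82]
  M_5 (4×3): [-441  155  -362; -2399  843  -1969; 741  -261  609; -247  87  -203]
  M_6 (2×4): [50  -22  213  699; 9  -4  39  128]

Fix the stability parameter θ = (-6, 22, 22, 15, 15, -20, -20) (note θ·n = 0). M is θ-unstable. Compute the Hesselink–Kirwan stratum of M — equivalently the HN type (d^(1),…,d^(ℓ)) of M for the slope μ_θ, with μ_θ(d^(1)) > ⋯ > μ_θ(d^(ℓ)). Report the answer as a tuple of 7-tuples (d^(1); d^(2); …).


Interval decomposition of M: I[1,5], I[2,2], I[5,6], I[5,7], I[6,6], I[6,7].
HN type (ℓ=6): μ^(1)=22; μ^(2)=37/2; μ^(3)=-5/2; μ^(4)=-6; μ^(5)=-25/3; μ^(6)=-20

((0, 1, 0, 0, 0, 0, 0); (0, 1, 1, 1, 1, 0, 0); (0, 0, 0, 0, 1, 1, 0); (1, 0, 0, 0, 0, 0, 0); (0, 0, 0, 0, 1, 1, 1); (0, 0, 0, 0, 0, 2, 1))


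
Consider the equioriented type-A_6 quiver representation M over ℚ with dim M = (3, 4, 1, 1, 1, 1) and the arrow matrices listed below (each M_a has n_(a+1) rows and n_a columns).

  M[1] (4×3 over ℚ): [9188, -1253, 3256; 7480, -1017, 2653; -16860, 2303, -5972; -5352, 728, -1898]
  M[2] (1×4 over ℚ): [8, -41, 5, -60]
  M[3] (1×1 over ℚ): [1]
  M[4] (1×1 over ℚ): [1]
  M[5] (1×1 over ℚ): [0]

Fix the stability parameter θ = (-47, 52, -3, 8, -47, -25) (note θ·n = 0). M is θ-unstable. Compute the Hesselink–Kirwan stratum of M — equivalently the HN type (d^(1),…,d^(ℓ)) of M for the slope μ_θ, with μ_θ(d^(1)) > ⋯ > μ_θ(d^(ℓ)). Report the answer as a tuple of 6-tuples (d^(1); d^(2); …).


Barcode: M ≅ I[1,1], I[1,2], I[1,5], I[2,2]^2, I[6,6]. HN layers by μ_θ (4 steps, strictly decreasing):
  μ^(1)=52; μ^(2)=5/2; μ^(3)=-25; μ^(4)=-47

((0, 3, 0, 0, 0, 0); (0, 1, 1, 1, 1, 0); (0, 0, 0, 0, 0, 1); (3, 0, 0, 0, 0, 0))


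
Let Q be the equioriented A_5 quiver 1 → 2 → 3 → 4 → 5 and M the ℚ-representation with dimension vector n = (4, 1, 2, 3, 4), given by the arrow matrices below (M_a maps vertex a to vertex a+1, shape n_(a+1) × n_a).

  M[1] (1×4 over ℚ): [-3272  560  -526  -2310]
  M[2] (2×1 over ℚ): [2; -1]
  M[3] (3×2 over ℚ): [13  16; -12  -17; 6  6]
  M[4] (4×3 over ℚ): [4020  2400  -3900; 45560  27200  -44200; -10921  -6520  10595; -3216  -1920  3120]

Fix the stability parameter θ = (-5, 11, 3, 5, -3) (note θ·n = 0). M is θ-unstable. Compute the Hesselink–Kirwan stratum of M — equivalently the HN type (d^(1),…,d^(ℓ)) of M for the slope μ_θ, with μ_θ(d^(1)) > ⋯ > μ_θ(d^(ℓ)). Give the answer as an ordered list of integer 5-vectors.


Via rank(M_{q-1}∘⋯∘M_p): M ≅ I[1,1]^3, I[1,4], I[3,5], I[4,4], I[5,5]^3.
μ_θ-semistable layers: μ^(1)=19/3; μ^(2)=5; μ^(3)=5/3; μ^(4)=-3; μ^(5)=-5

((0, 1, 1, 1, 0); (0, 0, 0, 1, 0); (0, 0, 1, 1, 1); (0, 0, 0, 0, 3); (4, 0, 0, 0, 0))
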